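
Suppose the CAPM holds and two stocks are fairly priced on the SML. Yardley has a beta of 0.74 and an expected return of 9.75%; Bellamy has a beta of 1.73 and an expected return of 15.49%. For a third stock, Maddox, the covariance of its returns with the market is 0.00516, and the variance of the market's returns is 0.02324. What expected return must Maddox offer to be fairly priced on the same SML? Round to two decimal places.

6.75%

MRP = (15.49% − 9.75%) / (1.73 − 0.74) = 5.7980%
R_f = 9.75% − 0.74 × 5.7980% = 5.4595%
β_Maddox = Cov / Var(R_m) = 0.00516 / 0.02324 = 0.2220
E(R_Maddox) = R_f + β × MRP = 5.4595% + 0.2220 × 5.7980% = 6.75%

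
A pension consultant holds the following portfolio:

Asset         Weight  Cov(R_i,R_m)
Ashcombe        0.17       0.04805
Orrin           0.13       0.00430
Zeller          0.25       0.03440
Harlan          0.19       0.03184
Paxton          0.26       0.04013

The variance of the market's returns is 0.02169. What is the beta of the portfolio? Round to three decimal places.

β_Ashcombe = 0.04805 / 0.02169 = 2.2153
β_Orrin = 0.00430 / 0.02169 = 0.1982
β_Zeller = 0.03440 / 0.02169 = 1.5860
β_Harlan = 0.03184 / 0.02169 = 1.4680
β_Paxton = 0.04013 / 0.02169 = 1.8502
β_P = Σ w_i β_i = 0.17×2.2153 + 0.13×0.1982 + 0.25×1.5860 + 0.19×1.4680 + 0.26×1.8502 = 1.5588

1.559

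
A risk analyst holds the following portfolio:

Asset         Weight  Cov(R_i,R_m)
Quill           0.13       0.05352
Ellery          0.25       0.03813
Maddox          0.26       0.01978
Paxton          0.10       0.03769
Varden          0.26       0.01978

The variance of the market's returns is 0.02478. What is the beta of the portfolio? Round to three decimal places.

1.233

β_Quill = 0.05352 / 0.02478 = 2.1598
β_Ellery = 0.03813 / 0.02478 = 1.5387
β_Maddox = 0.01978 / 0.02478 = 0.7982
β_Paxton = 0.03769 / 0.02478 = 1.5210
β_Varden = 0.01978 / 0.02478 = 0.7982
β_P = Σ w_i β_i = 0.13×2.1598 + 0.25×1.5387 + 0.26×0.7982 + 0.10×1.5210 + 0.26×0.7982 = 1.2326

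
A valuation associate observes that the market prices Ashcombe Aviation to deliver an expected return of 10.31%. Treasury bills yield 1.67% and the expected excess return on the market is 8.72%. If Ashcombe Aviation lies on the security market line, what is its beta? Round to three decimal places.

β = (E(R) − R_f) / MRP = (10.31% − 1.67%) / 8.72% = 8.64% / 8.72% = 0.991

0.991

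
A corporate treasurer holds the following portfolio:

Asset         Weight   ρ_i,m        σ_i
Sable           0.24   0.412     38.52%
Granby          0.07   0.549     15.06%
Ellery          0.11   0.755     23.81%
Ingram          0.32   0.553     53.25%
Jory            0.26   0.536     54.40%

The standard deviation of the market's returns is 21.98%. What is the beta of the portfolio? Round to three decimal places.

1.063

β_Sable = 0.412 × 38.52% / 21.98% = 0.7220
β_Granby = 0.549 × 15.06% / 21.98% = 0.3762
β_Ellery = 0.755 × 23.81% / 21.98% = 0.8179
β_Ingram = 0.553 × 53.25% / 21.98% = 1.3397
β_Jory = 0.536 × 54.40% / 21.98% = 1.3266
β_P = Σ w_i β_i = 0.24×0.7220 + 0.07×0.3762 + 0.11×0.8179 + 0.32×1.3397 + 0.26×1.3266 = 1.0632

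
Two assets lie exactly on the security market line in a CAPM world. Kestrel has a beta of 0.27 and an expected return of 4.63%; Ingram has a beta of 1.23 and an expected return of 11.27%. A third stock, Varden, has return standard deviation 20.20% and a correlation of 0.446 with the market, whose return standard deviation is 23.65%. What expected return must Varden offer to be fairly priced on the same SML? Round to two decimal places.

5.40%

MRP = (11.27% − 4.63%) / (1.23 − 0.27) = 6.9167%
R_f = 4.63% − 0.27 × 6.9167% = 2.7625%
β_Varden = ρ·σ_i/σ_m = 0.446 × 20.20 / 23.65 = 0.3809
E(R_Varden) = R_f + β × MRP = 2.7625% + 0.3809 × 6.9167% = 5.40%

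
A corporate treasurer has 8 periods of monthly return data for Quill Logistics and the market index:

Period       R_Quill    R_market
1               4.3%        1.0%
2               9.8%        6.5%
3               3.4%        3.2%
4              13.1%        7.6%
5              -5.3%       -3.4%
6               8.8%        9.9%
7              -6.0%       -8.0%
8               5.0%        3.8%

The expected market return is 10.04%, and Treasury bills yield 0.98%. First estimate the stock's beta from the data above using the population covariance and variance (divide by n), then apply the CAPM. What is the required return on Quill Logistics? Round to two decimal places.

10.74%

Mean R_i = (4.3 + 9.8 + 3.4 + 13.1 − 5.3 + 8.8 − 6.0 + 5.0) / 8 = 4.1375%
Mean R_m = (1.0 + 6.5 + 3.2 + 7.6 − 3.4 + 9.9 − 8.0 + 3.8) / 8 = 2.5750%
Σ(R_i − R̄_i)(R_m − R̄_m) = 265.3475  ⇒  Cov = 265.3475 / 8 = 33.1684
Σ(R_m − R̄_m)² = 246.2150  ⇒  Var(R_m) = 246.2150 / 8 = 30.7769
β = Cov / Var(R_m) = 33.1684 / 30.7769 = 1.0777
MRP = 10.04% − 0.98% = 9.06%
E(R) = R_f + β × MRP = 0.98% + 1.0777 × 9.06% = 10.74%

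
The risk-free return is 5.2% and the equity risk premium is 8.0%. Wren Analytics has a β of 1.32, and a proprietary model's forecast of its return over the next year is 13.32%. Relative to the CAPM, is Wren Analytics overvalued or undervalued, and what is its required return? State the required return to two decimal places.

Required return = R_f + β·MRP = 5.2% + 1.32 × 8.0% = 15.76%
Forecast 13.32% < required 15.76% → the stock plots below the SML → overvalued.

Overvalued; required return 15.76%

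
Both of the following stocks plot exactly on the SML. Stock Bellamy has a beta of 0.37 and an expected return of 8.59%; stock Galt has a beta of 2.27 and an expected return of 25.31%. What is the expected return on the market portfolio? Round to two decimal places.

Both satisfy E(R) = R_f + β·MRP, so the slope of the SML is
MRP = (25.31% − 8.59%) / (2.27 − 0.37) = 16.72% / 1.90 = 8.8000%
R_f = E(R_Bellamy) − β_Bellamy·MRP = 8.59% − 0.37 × 8.8000% = 5.3340%
E(R_m) = R_f + MRP = 5.3340% + 8.8000% = 14.13%

14.13%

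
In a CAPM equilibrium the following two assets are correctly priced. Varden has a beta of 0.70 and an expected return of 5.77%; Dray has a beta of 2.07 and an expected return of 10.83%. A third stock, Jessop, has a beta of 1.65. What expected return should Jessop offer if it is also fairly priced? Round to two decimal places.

MRP (SML slope) = (10.83% − 5.77%) / (2.07 − 0.70) = 5.06% / 1.37 = 3.6934%
R_f (intercept) = 5.77% − 0.70 × 3.6934% = 3.1846%
E(R_Jessop) = R_f + β × MRP = 3.1846% + 1.65 × 3.6934% = 9.28%

9.28%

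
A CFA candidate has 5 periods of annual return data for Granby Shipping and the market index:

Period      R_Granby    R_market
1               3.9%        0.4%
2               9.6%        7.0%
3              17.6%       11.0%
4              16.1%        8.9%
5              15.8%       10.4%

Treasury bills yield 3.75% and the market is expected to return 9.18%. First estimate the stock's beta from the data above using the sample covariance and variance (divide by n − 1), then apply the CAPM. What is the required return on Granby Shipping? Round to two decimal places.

Mean R_i = (3.9 + 9.6 + 17.6 + 16.1 + 15.8) / 5 = 12.6000%
Mean R_m = (0.4 + 7.0 + 11.0 + 8.9 + 10.4) / 5 = 7.5400%
Σ(R_i − R̄_i)(R_m − R̄_m) = 94.9500  ⇒  Cov = 94.9500 / 4 = 23.7375
Σ(R_m − R̄_m)² = 73.2720  ⇒  Var(R_m) = 73.2720 / 4 = 18.3180
β = Cov / Var(R_m) = 23.7375 / 18.3180 = 1.2959
MRP = 9.18% − 3.75% = 5.43%
E(R) = R_f + β × MRP = 3.75% + 1.2959 × 5.43% = 10.79%

10.79%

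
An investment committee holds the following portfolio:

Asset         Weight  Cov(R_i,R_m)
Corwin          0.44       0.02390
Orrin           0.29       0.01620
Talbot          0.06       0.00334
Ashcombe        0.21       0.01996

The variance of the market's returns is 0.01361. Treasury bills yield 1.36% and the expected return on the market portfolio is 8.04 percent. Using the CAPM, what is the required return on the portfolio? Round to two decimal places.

β_Corwin = 0.02390 / 0.01361 = 1.7561
β_Orrin = 0.01620 / 0.01361 = 1.1903
β_Talbot = 0.00334 / 0.01361 = 0.2454
β_Ashcombe = 0.01996 / 0.01361 = 1.4666
β_P = Σ w_i β_i = 0.44×1.7561 + 0.29×1.1903 + 0.06×0.2454 + 0.21×1.4666 = 1.4406
MRP = 8.04% − 1.36% = 6.68%
E(R_P) = R_f + β_P × MRP = 1.36% + 1.4406 × 6.68% = 10.98%

10.98%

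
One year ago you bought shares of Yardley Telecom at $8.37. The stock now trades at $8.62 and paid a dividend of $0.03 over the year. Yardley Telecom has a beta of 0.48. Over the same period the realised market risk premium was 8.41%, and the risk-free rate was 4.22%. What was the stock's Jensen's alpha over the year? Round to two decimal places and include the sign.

Realised HPR = (P1 + D1 − P0) / P0 = (8.62 + 0.03 − 8.37) / 8.37 = 0.28 / 8.37 = 3.3453%
CAPM required = R_f + β·MRP = 4.22% + 0.48 × 8.41% = 8.2568%
α = realised − required = 3.3453% − 8.2568% = -4.91%

-4.91%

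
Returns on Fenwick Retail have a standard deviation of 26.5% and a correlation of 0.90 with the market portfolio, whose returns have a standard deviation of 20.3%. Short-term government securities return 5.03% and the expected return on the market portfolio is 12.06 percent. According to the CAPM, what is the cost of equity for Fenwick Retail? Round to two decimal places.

β = ρ × σ_i / σ_m = 0.90 × 26.5% / 20.3% = 1.1749
MRP = 12.06% − 5.03% = 7.03%
E(R) = 5.03% + 1.1749 × 7.03% = 13.29%

13.29%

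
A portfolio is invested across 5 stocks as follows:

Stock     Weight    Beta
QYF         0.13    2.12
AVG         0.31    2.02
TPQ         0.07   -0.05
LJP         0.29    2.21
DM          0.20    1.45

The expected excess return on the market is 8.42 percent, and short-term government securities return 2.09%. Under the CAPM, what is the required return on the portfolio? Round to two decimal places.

β_P = Σ w_i β_i = 0.13×2.12 + 0.31×2.02 + 0.07×-0.05 + 0.29×2.21 + 0.20×1.45 = 1.8292
E(R_P) = R_f + β_P × MRP = 2.09% + 1.8292 × 8.42% = 17.49%

17.49%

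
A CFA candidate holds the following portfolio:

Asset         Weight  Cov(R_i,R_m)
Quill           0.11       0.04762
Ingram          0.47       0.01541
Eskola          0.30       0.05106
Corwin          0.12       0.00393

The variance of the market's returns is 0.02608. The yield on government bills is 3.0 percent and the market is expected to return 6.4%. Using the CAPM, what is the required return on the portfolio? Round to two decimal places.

β_Quill = 0.04762 / 0.02608 = 1.8259
β_Ingram = 0.01541 / 0.02608 = 0.5909
β_Eskola = 0.05106 / 0.02608 = 1.9578
β_Corwin = 0.00393 / 0.02608 = 0.1507
β_P = Σ w_i β_i = 0.11×1.8259 + 0.47×0.5909 + 0.30×1.9578 + 0.12×0.1507 = 1.0840
MRP = 6.4% − 3.0% = 3.40%
E(R_P) = R_f + β_P × MRP = 3.0% + 1.0840 × 3.4% = 6.69%

6.69%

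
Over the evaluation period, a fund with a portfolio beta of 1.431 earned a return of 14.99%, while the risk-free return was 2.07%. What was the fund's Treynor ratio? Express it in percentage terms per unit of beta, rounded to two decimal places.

9.03%

Treynor = (R_P − R_f) / β_P = (14.99% − 2.07%) / 1.4310 = 12.92% / 1.4310 = 9.03%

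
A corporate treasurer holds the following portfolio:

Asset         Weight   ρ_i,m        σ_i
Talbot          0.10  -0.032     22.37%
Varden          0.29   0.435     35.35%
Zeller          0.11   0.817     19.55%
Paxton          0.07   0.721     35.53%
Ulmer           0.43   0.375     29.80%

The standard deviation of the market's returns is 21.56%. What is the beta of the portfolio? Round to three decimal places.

0.591

β_Talbot = -0.032 × 22.37% / 21.56% = -0.0332
β_Varden = 0.435 × 35.35% / 21.56% = 0.7132
β_Zeller = 0.817 × 19.55% / 21.56% = 0.7408
β_Paxton = 0.721 × 35.53% / 21.56% = 1.1882
β_Ulmer = 0.375 × 29.80% / 21.56% = 0.5183
β_P = Σ w_i β_i = 0.10×-0.0332 + 0.29×0.7132 + 0.11×0.7408 + 0.07×1.1882 + 0.43×0.5183 = 0.5910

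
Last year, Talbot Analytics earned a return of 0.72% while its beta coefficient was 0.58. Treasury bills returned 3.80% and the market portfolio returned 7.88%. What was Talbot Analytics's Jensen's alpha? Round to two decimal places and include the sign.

Market excess return = 7.88% − 3.80% = 4.08%
CAPM benchmark = R_f + β(R_m − R_f) = 3.80% + 0.58 × 4.08% = 6.1664%
α = actual − benchmark = 0.72% − 6.1664% = -5.45%

-5.45%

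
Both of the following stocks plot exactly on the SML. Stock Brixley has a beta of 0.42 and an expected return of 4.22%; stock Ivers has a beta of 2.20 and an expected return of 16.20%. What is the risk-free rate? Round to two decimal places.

Both satisfy E(R) = R_f + β·MRP, so the slope of the SML is
MRP = (16.20% − 4.22%) / (2.20 − 0.42) = 11.98% / 1.78 = 6.7303%
R_f = E(R_Brixley) − β_Brixley·MRP = 4.22% − 0.42 × 6.7303% = 1.3933%

1.39%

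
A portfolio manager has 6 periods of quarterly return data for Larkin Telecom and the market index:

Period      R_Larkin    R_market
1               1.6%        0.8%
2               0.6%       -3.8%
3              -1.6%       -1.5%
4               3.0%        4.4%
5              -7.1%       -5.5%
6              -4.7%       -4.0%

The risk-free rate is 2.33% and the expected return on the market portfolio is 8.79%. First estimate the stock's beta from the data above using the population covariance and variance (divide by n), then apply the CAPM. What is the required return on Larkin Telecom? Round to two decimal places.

8.00%

Mean R_i = (1.6 + 0.6 − 1.6 + 3.0 − 7.1 − 4.7) / 6 = -1.3667%
Mean R_m = (0.8 − 3.8 − 1.5 + 4.4 − 5.5 − 4.0) / 6 = -1.6000%
Σ(R_i − R̄_i)(R_m − R̄_m) = 59.3300  ⇒  Cov = 59.3300 / 6 = 9.8883
Σ(R_m − R̄_m)² = 67.5800  ⇒  Var(R_m) = 67.5800 / 6 = 11.2633
β = Cov / Var(R_m) = 9.8883 / 11.2633 = 0.8779
MRP = 8.79% − 2.33% = 6.46%
E(R) = R_f + β × MRP = 2.33% + 0.8779 × 6.46% = 8.00%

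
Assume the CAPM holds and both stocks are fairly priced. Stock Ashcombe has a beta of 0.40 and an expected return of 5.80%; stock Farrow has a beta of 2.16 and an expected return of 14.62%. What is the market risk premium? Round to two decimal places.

Both satisfy E(R) = R_f + β·MRP, so the slope of the SML is
MRP = (14.62% − 5.80%) / (2.16 − 0.40) = 8.82% / 1.76 = 5.0114%

5.01%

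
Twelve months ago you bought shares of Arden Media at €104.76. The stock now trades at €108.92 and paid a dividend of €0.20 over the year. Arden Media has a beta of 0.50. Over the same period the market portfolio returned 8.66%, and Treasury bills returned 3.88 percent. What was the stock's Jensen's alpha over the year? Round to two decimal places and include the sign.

-2.11%

Realised HPR = (P1 + D1 − P0) / P0 = (108.92 + 0.20 − 104.76) / 104.76 = 4.36 / 104.76 = 4.1619%
MRP = 8.66% − 3.88% = 4.78%
CAPM required = R_f + β·MRP = 3.88% + 0.50 × 4.78% = 6.2700%
α = realised − required = 4.1619% − 6.2700% = -2.11%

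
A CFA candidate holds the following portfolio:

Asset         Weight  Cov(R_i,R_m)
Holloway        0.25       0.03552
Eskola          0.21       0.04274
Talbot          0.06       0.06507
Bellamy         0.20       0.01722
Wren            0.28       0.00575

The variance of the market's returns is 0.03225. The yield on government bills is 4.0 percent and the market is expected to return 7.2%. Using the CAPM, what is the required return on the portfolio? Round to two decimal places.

β_Holloway = 0.03552 / 0.03225 = 1.1014
β_Eskola = 0.04274 / 0.03225 = 1.3253
β_Talbot = 0.06507 / 0.03225 = 2.0177
β_Bellamy = 0.01722 / 0.03225 = 0.5340
β_Wren = 0.00575 / 0.03225 = 0.1783
β_P = Σ w_i β_i = 0.25×1.1014 + 0.21×1.3253 + 0.06×2.0177 + 0.20×0.5340 + 0.28×0.1783 = 0.8314
MRP = 7.2% − 4.0% = 3.20%
E(R_P) = R_f + β_P × MRP = 4.0% + 0.8314 × 3.2% = 6.66%

6.66%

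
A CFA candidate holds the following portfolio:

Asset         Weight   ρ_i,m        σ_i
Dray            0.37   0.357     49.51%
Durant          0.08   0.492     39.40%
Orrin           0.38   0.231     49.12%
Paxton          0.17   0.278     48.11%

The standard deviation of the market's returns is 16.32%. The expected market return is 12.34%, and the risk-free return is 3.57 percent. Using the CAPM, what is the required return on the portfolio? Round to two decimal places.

11.46%

β_Dray = 0.357 × 49.51% / 16.32% = 1.0830
β_Durant = 0.492 × 39.40% / 16.32% = 1.1878
β_Orrin = 0.231 × 49.12% / 16.32% = 0.6953
β_Paxton = 0.278 × 48.11% / 16.32% = 0.8195
β_P = Σ w_i β_i = 0.37×1.0830 + 0.08×1.1878 + 0.38×0.6953 + 0.17×0.8195 = 0.8993
MRP = 12.34% − 3.57% = 8.77%
E(R_P) = R_f + β_P × MRP = 3.57% + 0.8993 × 8.77% = 11.46%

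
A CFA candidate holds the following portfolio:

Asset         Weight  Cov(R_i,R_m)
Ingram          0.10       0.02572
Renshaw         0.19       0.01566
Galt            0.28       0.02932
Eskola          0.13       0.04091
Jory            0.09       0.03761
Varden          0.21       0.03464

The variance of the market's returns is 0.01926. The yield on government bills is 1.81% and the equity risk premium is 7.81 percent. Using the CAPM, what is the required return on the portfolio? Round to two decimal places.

β_Ingram = 0.02572 / 0.01926 = 1.3354
β_Renshaw = 0.01566 / 0.01926 = 0.8131
β_Galt = 0.02932 / 0.01926 = 1.5223
β_Eskola = 0.04091 / 0.01926 = 2.1241
β_Jory = 0.03761 / 0.01926 = 1.9528
β_Varden = 0.03464 / 0.01926 = 1.7985
β_P = Σ w_i β_i = 0.10×1.3354 + 0.19×0.8131 + 0.28×1.5223 + 0.13×2.1241 + 0.09×1.9528 + 0.21×1.7985 = 1.5438
E(R_P) = R_f + β_P × MRP = 1.81% + 1.5438 × 7.81% = 13.87%

13.87%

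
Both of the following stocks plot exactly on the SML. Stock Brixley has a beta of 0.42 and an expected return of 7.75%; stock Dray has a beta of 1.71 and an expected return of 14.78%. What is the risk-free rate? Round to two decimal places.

5.46%

Both satisfy E(R) = R_f + β·MRP, so the slope of the SML is
MRP = (14.78% − 7.75%) / (1.71 − 0.42) = 7.03% / 1.29 = 5.4496%
R_f = E(R_Brixley) − β_Brixley·MRP = 7.75% − 0.42 × 5.4496% = 5.4612%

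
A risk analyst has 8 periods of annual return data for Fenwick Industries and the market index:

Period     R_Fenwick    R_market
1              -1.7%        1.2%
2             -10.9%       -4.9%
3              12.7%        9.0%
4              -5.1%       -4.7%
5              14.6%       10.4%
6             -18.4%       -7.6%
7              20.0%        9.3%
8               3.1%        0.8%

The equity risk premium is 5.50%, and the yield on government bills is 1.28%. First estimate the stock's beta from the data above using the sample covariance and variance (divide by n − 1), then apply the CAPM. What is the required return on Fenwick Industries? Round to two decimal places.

Mean R_i = (-1.7 − 10.9 + 12.7 − 5.1 + 14.6 − 18.4 + 20.0 + 3.1) / 8 = 1.7875%
Mean R_m = (1.2 − 4.9 + 9.0 − 4.7 + 10.4 − 7.6 + 9.3 + 0.8) / 8 = 1.6875%
Σ(R_i − R̄_i)(R_m − R̄_m) = 645.6688  ⇒  Cov = 645.6688 / 7 = 92.2384
Σ(R_m − R̄_m)² = 358.8088  ⇒  Var(R_m) = 358.8088 / 7 = 51.2584
β = Cov / Var(R_m) = 92.2384 / 51.2584 = 1.7995
E(R) = R_f + β × MRP = 1.28% + 1.7995 × 5.50% = 11.18%

11.18%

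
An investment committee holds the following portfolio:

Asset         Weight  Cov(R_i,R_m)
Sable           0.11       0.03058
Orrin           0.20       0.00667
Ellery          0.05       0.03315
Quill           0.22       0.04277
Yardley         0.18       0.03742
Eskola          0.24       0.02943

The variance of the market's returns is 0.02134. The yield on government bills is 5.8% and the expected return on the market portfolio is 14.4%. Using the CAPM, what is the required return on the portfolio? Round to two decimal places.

17.71%

β_Sable = 0.03058 / 0.02134 = 1.4330
β_Orrin = 0.00667 / 0.02134 = 0.3126
β_Ellery = 0.03315 / 0.02134 = 1.5534
β_Quill = 0.04277 / 0.02134 = 2.0042
β_Yardley = 0.03742 / 0.02134 = 1.7535
β_Eskola = 0.02943 / 0.02134 = 1.3791
β_P = Σ w_i β_i = 0.11×1.4330 + 0.20×0.3126 + 0.05×1.5534 + 0.22×2.0042 + 0.18×1.7535 + 0.24×1.3791 = 1.3854
MRP = 14.4% − 5.8% = 8.60%
E(R_P) = R_f + β_P × MRP = 5.8% + 1.3854 × 8.6% = 17.71%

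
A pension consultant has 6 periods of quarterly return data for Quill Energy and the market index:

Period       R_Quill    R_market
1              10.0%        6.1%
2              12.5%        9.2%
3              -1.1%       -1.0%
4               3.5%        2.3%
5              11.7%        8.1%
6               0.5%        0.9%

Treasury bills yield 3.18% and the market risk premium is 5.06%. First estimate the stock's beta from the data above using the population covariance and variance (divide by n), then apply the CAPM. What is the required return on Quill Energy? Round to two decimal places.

10.42%

Mean R_i = (10.0 + 12.5 − 1.1 + 3.5 + 11.7 + 0.5) / 6 = 6.1833%
Mean R_m = (6.1 + 9.2 − 1.0 + 2.3 + 8.1 + 0.9) / 6 = 4.2667%
Σ(R_i − R̄_i)(R_m − R̄_m) = 122.0767  ⇒  Cov = 122.0767 / 6 = 20.3461
Σ(R_m − R̄_m)² = 85.3333  ⇒  Var(R_m) = 85.3333 / 6 = 14.2222
β = Cov / Var(R_m) = 20.3461 / 14.2222 = 1.4306
E(R) = R_f + β × MRP = 3.18% + 1.4306 × 5.06% = 10.42%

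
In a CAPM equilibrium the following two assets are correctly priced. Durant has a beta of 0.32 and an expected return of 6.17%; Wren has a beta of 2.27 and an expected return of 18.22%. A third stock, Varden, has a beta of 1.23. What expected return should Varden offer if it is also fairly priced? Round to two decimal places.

MRP (SML slope) = (18.22% − 6.17%) / (2.27 − 0.32) = 12.05% / 1.95 = 6.1795%
R_f (intercept) = 6.17% − 0.32 × 6.1795% = 4.1926%
E(R_Varden) = R_f + β × MRP = 4.1926% + 1.23 × 6.1795% = 11.79%

11.79%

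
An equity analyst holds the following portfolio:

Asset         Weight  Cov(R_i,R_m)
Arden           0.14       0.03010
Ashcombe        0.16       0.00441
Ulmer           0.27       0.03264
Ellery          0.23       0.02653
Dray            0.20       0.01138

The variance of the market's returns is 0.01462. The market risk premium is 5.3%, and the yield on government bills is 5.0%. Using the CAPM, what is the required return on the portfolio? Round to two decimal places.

13.02%

β_Arden = 0.03010 / 0.01462 = 2.0588
β_Ashcombe = 0.00441 / 0.01462 = 0.3016
β_Ulmer = 0.03264 / 0.01462 = 2.2326
β_Ellery = 0.02653 / 0.01462 = 1.8146
β_Dray = 0.01138 / 0.01462 = 0.7784
β_P = Σ w_i β_i = 0.14×2.0588 + 0.16×0.3016 + 0.27×2.2326 + 0.23×1.8146 + 0.20×0.7784 = 1.5123
E(R_P) = R_f + β_P × MRP = 5.0% + 1.5123 × 5.3% = 13.02%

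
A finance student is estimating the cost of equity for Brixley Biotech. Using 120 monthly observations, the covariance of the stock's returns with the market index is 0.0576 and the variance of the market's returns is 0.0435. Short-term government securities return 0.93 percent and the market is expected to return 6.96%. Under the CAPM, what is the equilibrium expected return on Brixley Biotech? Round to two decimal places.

8.91%

β = Cov(R_i, R_m) / Var(R_m) = 0.0576 / 0.0435 = 1.3241
MRP = 6.96% − 0.93% = 6.03%
E(R) = R_f + β × MRP = 0.93% + 1.3241 × 6.03% = 8.91%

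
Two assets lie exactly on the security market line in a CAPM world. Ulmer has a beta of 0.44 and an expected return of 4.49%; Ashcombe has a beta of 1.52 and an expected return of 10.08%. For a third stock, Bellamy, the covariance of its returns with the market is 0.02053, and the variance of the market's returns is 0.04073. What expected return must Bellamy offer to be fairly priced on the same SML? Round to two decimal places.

MRP = (10.08% − 4.49%) / (1.52 − 0.44) = 5.1759%
R_f = 4.49% − 0.44 × 5.1759% = 2.2126%
β_Bellamy = Cov / Var(R_m) = 0.02053 / 0.04073 = 0.5041
E(R_Bellamy) = R_f + β × MRP = 2.2126% + 0.5041 × 5.1759% = 4.82%

4.82%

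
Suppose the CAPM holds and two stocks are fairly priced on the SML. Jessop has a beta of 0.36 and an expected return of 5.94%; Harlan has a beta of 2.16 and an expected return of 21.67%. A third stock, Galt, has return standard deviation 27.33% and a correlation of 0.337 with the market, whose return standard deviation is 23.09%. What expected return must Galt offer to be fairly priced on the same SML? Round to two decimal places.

6.28%

MRP = (21.67% − 5.94%) / (2.16 − 0.36) = 8.7389%
R_f = 5.94% − 0.36 × 8.7389% = 2.7940%
β_Galt = ρ·σ_i/σ_m = 0.337 × 27.33 / 23.09 = 0.3989
E(R_Galt) = R_f + β × MRP = 2.7940% + 0.3989 × 8.7389% = 6.28%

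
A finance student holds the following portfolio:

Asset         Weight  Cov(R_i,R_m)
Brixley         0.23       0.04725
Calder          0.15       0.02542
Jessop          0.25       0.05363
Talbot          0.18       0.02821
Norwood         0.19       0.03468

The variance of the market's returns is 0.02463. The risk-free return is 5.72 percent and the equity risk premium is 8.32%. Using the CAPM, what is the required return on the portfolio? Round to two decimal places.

19.15%

β_Brixley = 0.04725 / 0.02463 = 1.9184
β_Calder = 0.02542 / 0.02463 = 1.0321
β_Jessop = 0.05363 / 0.02463 = 2.1774
β_Talbot = 0.02821 / 0.02463 = 1.1454
β_Norwood = 0.03468 / 0.02463 = 1.4080
β_P = Σ w_i β_i = 0.23×1.9184 + 0.15×1.0321 + 0.25×2.1774 + 0.18×1.1454 + 0.19×1.4080 = 1.6141
E(R_P) = R_f + β_P × MRP = 5.72% + 1.6141 × 8.32% = 19.15%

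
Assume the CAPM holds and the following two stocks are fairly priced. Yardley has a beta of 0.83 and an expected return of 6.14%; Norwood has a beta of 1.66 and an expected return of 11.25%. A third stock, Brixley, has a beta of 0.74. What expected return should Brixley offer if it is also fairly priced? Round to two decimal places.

MRP (SML slope) = (11.25% − 6.14%) / (1.66 − 0.83) = 5.11% / 0.83 = 6.1566%
R_f (intercept) = 6.14% − 0.83 × 6.1566% = 1.0300%
E(R_Brixley) = R_f + β × MRP = 1.0300% + 0.74 × 6.1566% = 5.59%

5.59%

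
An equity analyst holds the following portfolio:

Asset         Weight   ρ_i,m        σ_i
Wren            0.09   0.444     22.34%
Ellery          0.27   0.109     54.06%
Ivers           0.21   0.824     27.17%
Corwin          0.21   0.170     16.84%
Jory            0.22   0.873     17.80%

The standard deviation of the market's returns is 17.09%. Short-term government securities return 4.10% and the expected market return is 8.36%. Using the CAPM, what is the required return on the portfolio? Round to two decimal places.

β_Wren = 0.444 × 22.34% / 17.09% = 0.5804
β_Ellery = 0.109 × 54.06% / 17.09% = 0.3448
β_Ivers = 0.824 × 27.17% / 17.09% = 1.3100
β_Corwin = 0.170 × 16.84% / 17.09% = 0.1675
β_Jory = 0.873 × 17.80% / 17.09% = 0.9093
β_P = Σ w_i β_i = 0.09×0.5804 + 0.27×0.3448 + 0.21×1.3100 + 0.21×0.1675 + 0.22×0.9093 = 0.6557
MRP = 8.36% − 4.10% = 4.26%
E(R_P) = R_f + β_P × MRP = 4.10% + 0.6557 × 4.26% = 6.89%

6.89%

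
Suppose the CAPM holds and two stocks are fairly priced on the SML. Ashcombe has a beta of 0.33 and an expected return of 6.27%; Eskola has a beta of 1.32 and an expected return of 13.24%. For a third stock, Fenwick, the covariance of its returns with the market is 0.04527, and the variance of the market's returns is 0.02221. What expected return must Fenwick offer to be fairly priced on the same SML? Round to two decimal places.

18.30%

MRP = (13.24% − 6.27%) / (1.32 − 0.33) = 7.0404%
R_f = 6.27% − 0.33 × 7.0404% = 3.9467%
β_Fenwick = Cov / Var(R_m) = 0.04527 / 0.02221 = 2.0383
E(R_Fenwick) = R_f + β × MRP = 3.9467% + 2.0383 × 7.0404% = 18.30%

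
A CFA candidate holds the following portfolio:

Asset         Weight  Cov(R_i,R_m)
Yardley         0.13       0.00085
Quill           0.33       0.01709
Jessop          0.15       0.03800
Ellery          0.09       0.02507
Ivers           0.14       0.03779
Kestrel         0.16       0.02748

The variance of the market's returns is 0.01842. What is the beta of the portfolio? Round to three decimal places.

1.270

β_Yardley = 0.00085 / 0.01842 = 0.0461
β_Quill = 0.01709 / 0.01842 = 0.9278
β_Jessop = 0.03800 / 0.01842 = 2.0630
β_Ellery = 0.02507 / 0.01842 = 1.3610
β_Ivers = 0.03779 / 0.01842 = 2.0516
β_Kestrel = 0.02748 / 0.01842 = 1.4919
β_P = Σ w_i β_i = 0.13×0.0461 + 0.33×0.9278 + 0.15×2.0630 + 0.09×1.3610 + 0.14×2.0516 + 0.16×1.4919 = 1.2700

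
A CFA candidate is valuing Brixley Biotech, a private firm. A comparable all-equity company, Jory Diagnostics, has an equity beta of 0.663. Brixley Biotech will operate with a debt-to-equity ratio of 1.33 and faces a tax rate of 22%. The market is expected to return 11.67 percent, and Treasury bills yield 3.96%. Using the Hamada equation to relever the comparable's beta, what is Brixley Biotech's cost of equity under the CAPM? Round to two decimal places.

14.37%

β_L = β_U × [1 + (1 − t)(D/E)] = 0.663 × [1 + (1 − 0.22) × 1.33]
    = 0.663 × [1 + 0.78 × 1.33] = 0.663 × 2.0374 = 1.3508
MRP = 11.67% − 3.96% = 7.71%
E(R) = R_f + β_L × MRP = 3.96% + 1.3508 × 7.71% = 14.37%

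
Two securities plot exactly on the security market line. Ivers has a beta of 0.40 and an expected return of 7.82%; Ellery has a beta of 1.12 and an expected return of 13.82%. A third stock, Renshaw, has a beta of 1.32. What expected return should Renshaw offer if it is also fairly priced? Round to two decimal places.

15.49%

MRP (SML slope) = (13.82% − 7.82%) / (1.12 − 0.40) = 6.00% / 0.72 = 8.3333%
R_f (intercept) = 7.82% − 0.40 × 8.3333% = 4.4867%
E(R_Renshaw) = R_f + β × MRP = 4.4867% + 1.32 × 8.3333% = 15.49%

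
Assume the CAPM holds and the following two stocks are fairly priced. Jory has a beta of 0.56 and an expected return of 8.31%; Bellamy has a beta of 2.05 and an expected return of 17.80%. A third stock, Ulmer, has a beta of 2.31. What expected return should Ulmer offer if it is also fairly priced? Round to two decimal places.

19.46%

MRP (SML slope) = (17.80% − 8.31%) / (2.05 − 0.56) = 9.49% / 1.49 = 6.3691%
R_f (intercept) = 8.31% − 0.56 × 6.3691% = 4.7433%
E(R_Ulmer) = R_f + β × MRP = 4.7433% + 2.31 × 6.3691% = 19.46%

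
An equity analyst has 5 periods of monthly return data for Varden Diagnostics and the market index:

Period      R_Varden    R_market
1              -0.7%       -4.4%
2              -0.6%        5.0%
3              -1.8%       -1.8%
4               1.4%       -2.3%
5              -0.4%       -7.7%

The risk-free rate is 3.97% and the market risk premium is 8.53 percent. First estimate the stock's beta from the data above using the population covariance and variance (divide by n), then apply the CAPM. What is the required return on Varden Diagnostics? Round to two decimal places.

Mean R_i = (-0.7 − 0.6 − 1.8 + 1.4 − 0.4) / 5 = -0.4200%
Mean R_m = (-4.4 + 5.0 − 1.8 − 2.3 − 7.7) / 5 = -2.2400%
Σ(R_i − R̄_i)(R_m − R̄_m) = -1.5240  ⇒  Cov = -1.5240 / 5 = -0.3048
Σ(R_m − R̄_m)² = 87.0920  ⇒  Var(R_m) = 87.0920 / 5 = 17.4184
β = Cov / Var(R_m) = -0.3048 / 17.4184 = -0.0175
E(R) = R_f + β × MRP = 3.97% + -0.0175 × 8.53% = 3.82%

3.82%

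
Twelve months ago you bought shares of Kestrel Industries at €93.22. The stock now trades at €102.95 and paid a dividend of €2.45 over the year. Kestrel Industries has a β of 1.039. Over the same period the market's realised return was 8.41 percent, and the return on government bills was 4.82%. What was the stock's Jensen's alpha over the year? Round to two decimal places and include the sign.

+4.52%

Realised HPR = (P1 + D1 − P0) / P0 = (102.95 + 2.45 − 93.22) / 93.22 = 12.18 / 93.22 = 13.0659%
MRP = 8.41% − 4.82% = 3.59%
CAPM required = R_f + β·MRP = 4.82% + 1.039 × 3.59% = 8.55001%
α = realised − required = 13.0659% − 8.55001% = +4.52%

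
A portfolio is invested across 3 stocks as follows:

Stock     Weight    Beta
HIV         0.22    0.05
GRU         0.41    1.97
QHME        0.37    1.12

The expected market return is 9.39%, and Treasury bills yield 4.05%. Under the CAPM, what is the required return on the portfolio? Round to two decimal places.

10.63%

β_P = Σ w_i β_i = 0.22×0.05 + 0.41×1.97 + 0.37×1.12 = 1.2331
MRP = 9.39% − 4.05% = 5.34%
E(R_P) = R_f + β_P × MRP = 4.05% + 1.2331 × 5.34% = 10.63%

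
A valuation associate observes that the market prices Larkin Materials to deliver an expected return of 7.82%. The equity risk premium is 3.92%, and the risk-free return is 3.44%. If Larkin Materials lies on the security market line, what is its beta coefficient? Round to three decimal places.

β = (E(R) − R_f) / MRP = (7.82% − 3.44%) / 3.92% = 4.38% / 3.92% = 1.117

1.117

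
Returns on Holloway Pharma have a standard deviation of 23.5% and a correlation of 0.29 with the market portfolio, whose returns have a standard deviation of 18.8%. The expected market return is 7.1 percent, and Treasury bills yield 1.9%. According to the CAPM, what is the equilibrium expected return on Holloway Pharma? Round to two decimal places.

3.79%

β = ρ × σ_i / σ_m = 0.29 × 23.5% / 18.8% = 0.3625
MRP = 7.1% − 1.9% = 5.20%
E(R) = 1.9% + 0.3625 × 5.2% = 3.79%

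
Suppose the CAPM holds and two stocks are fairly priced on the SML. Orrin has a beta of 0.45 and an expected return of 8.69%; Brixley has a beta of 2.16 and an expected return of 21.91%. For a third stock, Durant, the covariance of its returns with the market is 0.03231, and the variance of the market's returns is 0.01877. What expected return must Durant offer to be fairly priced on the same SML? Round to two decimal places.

MRP = (21.91% − 8.69%) / (2.16 − 0.45) = 7.7310%
R_f = 8.69% − 0.45 × 7.7310% = 5.2111%
β_Durant = Cov / Var(R_m) = 0.03231 / 0.01877 = 1.7214
E(R_Durant) = R_f + β × MRP = 5.2111% + 1.7214 × 7.7310% = 18.52%

18.52%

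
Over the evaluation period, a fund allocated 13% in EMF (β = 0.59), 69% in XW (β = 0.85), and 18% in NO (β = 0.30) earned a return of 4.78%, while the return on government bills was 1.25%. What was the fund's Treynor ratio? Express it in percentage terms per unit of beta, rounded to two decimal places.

β_P = 0.13×0.59 + 0.69×0.85 + 0.18×0.30 = 0.7172
Treynor = (R_P − R_f) / β_P = (4.78% − 1.25%) / 0.7172 = 3.53% / 0.7172 = 4.92%

4.92%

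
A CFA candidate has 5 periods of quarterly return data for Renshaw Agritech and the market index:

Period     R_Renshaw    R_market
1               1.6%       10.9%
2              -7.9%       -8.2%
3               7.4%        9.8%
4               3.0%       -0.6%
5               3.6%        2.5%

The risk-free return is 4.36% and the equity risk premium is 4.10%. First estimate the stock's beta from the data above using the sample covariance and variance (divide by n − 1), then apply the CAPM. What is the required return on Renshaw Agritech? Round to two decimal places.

6.68%

Mean R_i = (1.6 − 7.9 + 7.4 + 3.0 + 3.6) / 5 = 1.5400%
Mean R_m = (10.9 − 8.2 + 9.8 − 0.6 + 2.5) / 5 = 2.8800%
Σ(R_i − R̄_i)(R_m − R̄_m) = 139.7640  ⇒  Cov = 139.7640 / 4 = 34.9410
Σ(R_m − R̄_m)² = 247.2280  ⇒  Var(R_m) = 247.2280 / 4 = 61.8070
β = Cov / Var(R_m) = 34.9410 / 61.8070 = 0.5653
E(R) = R_f + β × MRP = 4.36% + 0.5653 × 4.10% = 6.68%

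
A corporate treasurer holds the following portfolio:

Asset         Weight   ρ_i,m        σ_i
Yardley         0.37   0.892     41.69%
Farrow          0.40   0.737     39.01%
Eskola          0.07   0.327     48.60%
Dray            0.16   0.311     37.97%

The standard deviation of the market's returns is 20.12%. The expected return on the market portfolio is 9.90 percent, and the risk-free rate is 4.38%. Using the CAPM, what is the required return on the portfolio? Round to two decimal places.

β_Yardley = 0.892 × 41.69% / 20.12% = 1.8483
β_Farrow = 0.737 × 39.01% / 20.12% = 1.4289
β_Eskola = 0.327 × 48.60% / 20.12% = 0.7899
β_Dray = 0.311 × 37.97% / 20.12% = 0.5869
β_P = Σ w_i β_i = 0.37×1.8483 + 0.40×1.4289 + 0.07×0.7899 + 0.16×0.5869 = 1.4046
MRP = 9.90% − 4.38% = 5.52%
E(R_P) = R_f + β_P × MRP = 4.38% + 1.4046 × 5.52% = 12.13%

12.13%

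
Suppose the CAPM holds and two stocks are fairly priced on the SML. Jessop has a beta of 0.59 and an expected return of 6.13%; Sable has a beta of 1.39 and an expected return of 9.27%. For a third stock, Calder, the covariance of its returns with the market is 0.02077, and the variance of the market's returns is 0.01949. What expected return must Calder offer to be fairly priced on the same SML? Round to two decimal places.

8.00%

MRP = (9.27% − 6.13%) / (1.39 − 0.59) = 3.9250%
R_f = 6.13% − 0.59 × 3.9250% = 3.8143%
β_Calder = Cov / Var(R_m) = 0.02077 / 0.01949 = 1.0657
E(R_Calder) = R_f + β × MRP = 3.8143% + 1.0657 × 3.9250% = 8.00%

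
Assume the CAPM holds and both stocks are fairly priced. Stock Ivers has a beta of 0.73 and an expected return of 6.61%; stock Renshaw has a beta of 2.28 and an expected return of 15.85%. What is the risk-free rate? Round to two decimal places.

Both satisfy E(R) = R_f + β·MRP, so the slope of the SML is
MRP = (15.85% − 6.61%) / (2.28 − 0.73) = 9.24% / 1.55 = 5.9613%
R_f = E(R_Ivers) − β_Ivers·MRP = 6.61% − 0.73 × 5.9613% = 2.2583%

2.26%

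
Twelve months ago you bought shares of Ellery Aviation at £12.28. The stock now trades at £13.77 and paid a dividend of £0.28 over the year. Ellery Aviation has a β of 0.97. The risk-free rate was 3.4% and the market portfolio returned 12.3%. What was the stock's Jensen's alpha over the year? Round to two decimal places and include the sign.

+2.38%

Realised HPR = (P1 + D1 − P0) / P0 = (13.77 + 0.28 − 12.28) / 12.28 = 1.77 / 12.28 = 14.4137%
MRP = 12.3% − 3.4% = 8.90%
CAPM required = R_f + β·MRP = 3.4% + 0.97 × 8.9% = 12.0330%
α = realised − required = 14.4137% − 12.0330% = +2.38%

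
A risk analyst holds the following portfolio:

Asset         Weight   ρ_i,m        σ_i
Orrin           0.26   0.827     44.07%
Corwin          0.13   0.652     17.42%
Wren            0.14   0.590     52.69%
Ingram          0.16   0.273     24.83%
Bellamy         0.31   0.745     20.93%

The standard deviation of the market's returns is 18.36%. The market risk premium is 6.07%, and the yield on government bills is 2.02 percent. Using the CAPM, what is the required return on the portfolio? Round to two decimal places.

9.04%

β_Orrin = 0.827 × 44.07% / 18.36% = 1.9851
β_Corwin = 0.652 × 17.42% / 18.36% = 0.6186
β_Wren = 0.590 × 52.69% / 18.36% = 1.6932
β_Ingram = 0.273 × 24.83% / 18.36% = 0.3692
β_Bellamy = 0.745 × 20.93% / 18.36% = 0.8493
β_P = Σ w_i β_i = 0.26×1.9851 + 0.13×0.6186 + 0.14×1.6932 + 0.16×0.3692 + 0.31×0.8493 = 1.1559
E(R_P) = R_f + β_P × MRP = 2.02% + 1.1559 × 6.07% = 9.04%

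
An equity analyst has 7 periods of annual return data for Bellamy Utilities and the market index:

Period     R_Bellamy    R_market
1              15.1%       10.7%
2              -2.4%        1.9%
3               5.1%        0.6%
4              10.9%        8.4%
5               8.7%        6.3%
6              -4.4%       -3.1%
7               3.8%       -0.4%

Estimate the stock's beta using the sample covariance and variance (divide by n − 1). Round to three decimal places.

Mean R_i = (15.1 − 2.4 + 5.1 + 10.9 + 8.7 − 4.4 + 3.8) / 7 = 5.2571%
Mean R_m = (10.7 + 1.9 + 0.6 + 8.4 + 6.3 − 3.1 − 0.4) / 7 = 3.4857%
Σ(R_i − R̄_i)(R_m − R̄_m) = 190.2857  ⇒  Cov = 190.2857 / 6 = 31.7143
Σ(R_m − R̄_m)² = 153.4286  ⇒  Var(R_m) = 153.4286 / 6 = 25.5714
β = Cov / Var(R_m) = 31.7143 / 25.5714 = 1.2402

1.240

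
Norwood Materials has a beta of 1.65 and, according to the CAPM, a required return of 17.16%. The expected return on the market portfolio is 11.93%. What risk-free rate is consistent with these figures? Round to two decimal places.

E(R) = R_f + β(E(R_m) − R_f) = R_f(1 − β) + β·E(R_m)
17.16% = R_f × (1 − 1.65) + 1.65 × 11.93%
17.16% = R_f × -0.65 + 19.6845%
R_f = (17.16% − 19.6845%) / -0.65 = 3.88%

3.88%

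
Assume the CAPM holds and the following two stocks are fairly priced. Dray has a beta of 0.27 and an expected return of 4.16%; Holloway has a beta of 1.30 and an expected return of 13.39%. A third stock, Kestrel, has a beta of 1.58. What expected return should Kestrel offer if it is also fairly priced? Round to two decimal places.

15.90%

MRP (SML slope) = (13.39% − 4.16%) / (1.30 − 0.27) = 9.23% / 1.03 = 8.9612%
R_f (intercept) = 4.16% − 0.27 × 8.9612% = 1.7405%
E(R_Kestrel) = R_f + β × MRP = 1.7405% + 1.58 × 8.9612% = 15.90%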